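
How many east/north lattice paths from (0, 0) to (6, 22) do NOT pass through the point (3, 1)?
Number of paths = 368644

Total paths from (0, 0) to (6, 22): C(28, 6) = 376740. Paths through (3, 1): (paths (0, 0) → (3, 1)) × (paths (3, 1) → (6, 22)) = C(4, 3) · C(24, 3) = 4 · 2024 = 8096. Avoidance count = 376740 − 8096 = 368644.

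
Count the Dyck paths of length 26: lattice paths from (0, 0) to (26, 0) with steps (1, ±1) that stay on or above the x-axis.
C_13 = 742900

These Dyck paths are counted by the Catalan number C_n = (1/(n + 1)) · C(2n, n). For n = 13: C_13 = (1/14) · C(26, 13) = 10400600/14 = 742900.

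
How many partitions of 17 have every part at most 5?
p(17, parts ≤ 5) = 119

Use the recurrence p(n, m) = p(n, m−1) + p(n−m, m): either the largest part is < m (count p(n, m−1)) or the largest part is exactly m (remove one copy of m, count p(n−m, m)). With p(0, ·) = 1 this gives p(17, parts ≤ 5) = 119. (By conjugating Young diagrams, this also counts partitions of 17 into at most 5 parts.)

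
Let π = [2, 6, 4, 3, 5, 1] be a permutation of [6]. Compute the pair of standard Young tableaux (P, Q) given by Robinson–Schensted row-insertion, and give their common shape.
P = [1, 3, 5] / [2] / [4] / [6];  Q = [1, 2, 5] / [3] / [4] / [6];  common shape = (3, 1, 1, 1)

Row-insert the values π_1, π_2, … into P one at a time, bumping the leftmost entry strictly greater than the inserted value down to the next row. The recording tableau Q records, in position (i, j), the step at which that cell was added to P.
  Insert 2 (step 1): P = [2];  Q = [1]
  Insert 6 (step 2): P = [2, 6];  Q = [1, 2]
  Insert 4 (step 3): P = [2, 4] / [6];  Q = [1, 2] / [3]
  Insert 3 (step 4): P = [2, 3] / [4] / [6];  Q = [1, 2] / [3] / [4]
  Insert 5 (step 5): P = [2, 3, 5] / [4] / [6];  Q = [1, 2, 5] / [3] / [4]
  Insert 1 (step 6): P = [1, 3, 5] / [2] / [4] / [6];  Q = [1, 2, 5] / [3] / [4] / [6]
Final shape: (3, 1, 1, 1).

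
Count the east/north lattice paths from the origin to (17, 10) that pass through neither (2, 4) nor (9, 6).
Number of paths = 5412150

Inclusion–exclusion. Total paths: C(27, 17) = 8436285. Through P₁: C(6, 2)·C(21, 15) = 813960. Through P₂: C(15, 9)·C(12, 8) = 2477475. Since P₁ is strictly southwest of P₂, a monotone path through both must visit P₁ then P₂; paths through both = C(6, 2)·C(9, 7)·C(12, 8) = 267300. Avoid both = 8436285 − 813960 − 2477475 + 267300 = 5412150.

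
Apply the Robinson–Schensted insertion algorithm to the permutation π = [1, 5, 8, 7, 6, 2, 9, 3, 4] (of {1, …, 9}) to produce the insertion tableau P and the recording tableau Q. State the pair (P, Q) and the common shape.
P = [1, 2, 3, 4] / [5, 6, 9] / [7] / [8];  Q = [1, 2, 3, 7] / [4, 8, 9] / [5] / [6];  common shape = (4, 3, 1, 1)

Row-insert the values π_1, π_2, … into P one at a time, bumping the leftmost entry strictly greater than the inserted value down to the next row. The recording tableau Q records, in position (i, j), the step at which that cell was added to P.
  Insert 1 (step 1): P = [1];  Q = [1]
  Insert 5 (step 2): P = [1, 5];  Q = [1, 2]
  Insert 8 (step 3): P = [1, 5, 8];  Q = [1, 2, 3]
  Insert 7 (step 4): P = [1, 5, 7] / [8];  Q = [1, 2, 3] / [4]
  Insert 6 (step 5): P = [1, 5, 6] / [7] / [8];  Q = [1, 2, 3] / [4] / [5]
  Insert 2 (step 6): P = [1, 2, 6] / [5] / [7] / [8];  Q = [1, 2, 3] / [4] / [5] / [6]
  Insert 9 (step 7): P = [1, 2, 6, 9] / [5] / [7] / [8];  Q = [1, 2, 3, 7] / [4] / [5] / [6]
  Insert 3 (step 8): P = [1, 2, 3, 9] / [5, 6] / [7] / [8];  Q = [1, 2, 3, 7] / [4, 8] / [5] / [6]
  Insert 4 (step 9): P = [1, 2, 3, 4] / [5, 6, 9] / [7] / [8];  Q = [1, 2, 3, 7] / [4, 8, 9] / [5] / [6]
Final shape: (4, 3, 1, 1).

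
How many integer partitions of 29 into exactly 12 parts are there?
p(29, 12 parts) = 285

Partitions of n into exactly k parts are in bijection with partitions of n − k into at most k parts (subtract 1 from each part). So p(29, exactly 12) = p(17, parts ≤ 12). Computing via the recurrence p(m, j) = p(m, j−1) + p(m−j, j) gives 285.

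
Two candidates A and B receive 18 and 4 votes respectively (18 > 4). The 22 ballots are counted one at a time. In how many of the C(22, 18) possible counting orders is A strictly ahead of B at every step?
Strict-lead orderings = 4655

Total orderings of the 22 votes with 18 for A: C(22, 18) = 7315. By the Bertrand ballot formula (Cycle Lemma / reflection principle), the number of orderings in which A is strictly ahead of B throughout is (p − q)/(p + q) · C(p + q, p) = (18 − 4)/(18 + 4) · 7315 = 4655.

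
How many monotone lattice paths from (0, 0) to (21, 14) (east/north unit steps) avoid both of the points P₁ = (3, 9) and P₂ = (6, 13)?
Number of paths = 2312245708

Inclusion–exclusion. Total paths: C(35, 21) = 2319959400. Through P₁: C(12, 3)·C(23, 18) = 7402780. Through P₂: C(19, 6)·C(16, 15) = 434112. Since P₁ is strictly southwest of P₂, a monotone path through both must visit P₁ then P₂; paths through both = C(12, 3)·C(7, 3)·C(16, 15) = 123200. Avoid both = 2319959400 − 7402780 − 434112 + 123200 = 2312245708.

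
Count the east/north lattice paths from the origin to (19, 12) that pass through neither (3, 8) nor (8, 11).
Number of paths = 139524996

Inclusion–exclusion. Total paths: C(31, 19) = 141120525. Through P₁: C(11, 3)·C(20, 16) = 799425. Through P₂: C(19, 8)·C(12, 11) = 906984. Since P₁ is strictly southwest of P₂, a monotone path through both must visit P₁ then P₂; paths through both = C(11, 3)·C(8, 5)·C(12, 11) = 110880. Avoid both = 141120525 − 799425 − 906984 + 110880 = 139524996.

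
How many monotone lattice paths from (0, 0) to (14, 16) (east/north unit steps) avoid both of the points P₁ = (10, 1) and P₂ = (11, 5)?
Number of paths = 143810107

Inclusion–exclusion. Total paths: C(30, 14) = 145422675. Through P₁: C(11, 10)·C(19, 4) = 42636. Through P₂: C(16, 11)·C(14, 3) = 1589952. Since P₁ is strictly southwest of P₂, a monotone path through both must visit P₁ then P₂; paths through both = C(11, 10)·C(5, 1)·C(14, 3) = 20020. Avoid both = 145422675 − 42636 − 1589952 + 20020 = 143810107.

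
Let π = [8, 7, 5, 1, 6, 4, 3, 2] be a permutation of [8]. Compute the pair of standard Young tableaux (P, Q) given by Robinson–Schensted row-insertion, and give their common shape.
P = [1, 2] / [3, 6] / [4] / [5] / [7] / [8];  Q = [1, 5] / [2, 6] / [3] / [4] / [7] / [8];  common shape = (2, 2, 1, 1, 1, 1)

Row-insert the values π_1, π_2, … into P one at a time, bumping the leftmost entry strictly greater than the inserted value down to the next row. The recording tableau Q records, in position (i, j), the step at which that cell was added to P.
  Insert 8 (step 1): P = [8];  Q = [1]
  Insert 7 (step 2): P = [7] / [8];  Q = [1] / [2]
  Insert 5 (step 3): P = [5] / [7] / [8];  Q = [1] / [2] / [3]
  Insert 1 (step 4): P = [1] / [5] / [7] / [8];  Q = [1] / [2] / [3] / [4]
  Insert 6 (step 5): P = [1, 6] / [5] / [7] / [8];  Q = [1, 5] / [2] / [3] / [4]
  Insert 4 (step 6): P = [1, 4] / [5, 6] / [7] / [8];  Q = [1, 5] / [2, 6] / [3] / [4]
  Insert 3 (step 7): P = [1, 3] / [4, 6] / [5] / [7] / [8];  Q = [1, 5] / [2, 6] / [3] / [4] / [7]
  Insert 2 (step 8): P = [1, 2] / [3, 6] / [4] / [5] / [7] / [8];  Q = [1, 5] / [2, 6] / [3] / [4] / [7] / [8]
Final shape: (2, 2, 1, 1, 1, 1).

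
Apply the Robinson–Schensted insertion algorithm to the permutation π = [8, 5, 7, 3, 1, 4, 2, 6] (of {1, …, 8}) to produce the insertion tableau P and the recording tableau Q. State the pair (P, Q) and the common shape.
P = [1, 2, 6] / [3, 4] / [5, 7] / [8];  Q = [1, 3, 8] / [2, 6] / [4, 7] / [5];  common shape = (3, 2, 2, 1)

Row-insert the values π_1, π_2, … into P one at a time, bumping the leftmost entry strictly greater than the inserted value down to the next row. The recording tableau Q records, in position (i, j), the step at which that cell was added to P.
  Insert 8 (step 1): P = [8];  Q = [1]
  Insert 5 (step 2): P = [5] / [8];  Q = [1] / [2]
  Insert 7 (step 3): P = [5, 7] / [8];  Q = [1, 3] / [2]
  Insert 3 (step 4): P = [3, 7] / [5] / [8];  Q = [1, 3] / [2] / [4]
  Insert 1 (step 5): P = [1, 7] / [3] / [5] / [8];  Q = [1, 3] / [2] / [4] / [5]
  Insert 4 (step 6): P = [1, 4] / [3, 7] / [5] / [8];  Q = [1, 3] / [2, 6] / [4] / [5]
  Insert 2 (step 7): P = [1, 2] / [3, 4] / [5, 7] / [8];  Q = [1, 3] / [2, 6] / [4, 7] / [5]
  Insert 6 (step 8): P = [1, 2, 6] / [3, 4] / [5, 7] / [8];  Q = [1, 3, 8] / [2, 6] / [4, 7] / [5]
Final shape: (3, 2, 2, 1).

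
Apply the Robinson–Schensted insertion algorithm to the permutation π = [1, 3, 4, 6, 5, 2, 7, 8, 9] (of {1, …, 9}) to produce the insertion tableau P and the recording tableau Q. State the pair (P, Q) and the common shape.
P = [1, 2, 4, 5, 7, 8, 9] / [3] / [6];  Q = [1, 2, 3, 4, 7, 8, 9] / [5] / [6];  common shape = (7, 1, 1)

Row-insert the values π_1, π_2, … into P one at a time, bumping the leftmost entry strictly greater than the inserted value down to the next row. The recording tableau Q records, in position (i, j), the step at which that cell was added to P.
  Insert 1 (step 1): P = [1];  Q = [1]
  Insert 3 (step 2): P = [1, 3];  Q = [1, 2]
  Insert 4 (step 3): P = [1, 3, 4];  Q = [1, 2, 3]
  Insert 6 (step 4): P = [1, 3, 4, 6];  Q = [1, 2, 3, 4]
  Insert 5 (step 5): P = [1, 3, 4, 5] / [6];  Q = [1, 2, 3, 4] / [5]
  Insert 2 (step 6): P = [1, 2, 4, 5] / [3] / [6];  Q = [1, 2, 3, 4] / [5] / [6]
  Insert 7 (step 7): P = [1, 2, 4, 5, 7] / [3] / [6];  Q = [1, 2, 3, 4, 7] / [5] / [6]
  Insert 8 (step 8): P = [1, 2, 4, 5, 7, 8] / [3] / [6];  Q = [1, 2, 3, 4, 7, 8] / [5] / [6]
  Insert 9 (step 9): P = [1, 2, 4, 5, 7, 8, 9] / [3] / [6];  Q = [1, 2, 3, 4, 7, 8, 9] / [5] / [6]
Final shape: (7, 1, 1).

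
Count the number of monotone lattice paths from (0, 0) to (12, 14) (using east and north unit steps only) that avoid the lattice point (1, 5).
Number of paths = 8649940

Total paths from (0, 0) to (12, 14): C(26, 12) = 9657700. Paths through (1, 5): (paths (0, 0) → (1, 5)) × (paths (1, 5) → (12, 14)) = C(6, 1) · C(20, 11) = 6 · 167960 = 1007760. Avoidance count = 9657700 − 1007760 = 8649940.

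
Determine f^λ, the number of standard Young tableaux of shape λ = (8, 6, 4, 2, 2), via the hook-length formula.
# SYT of shape (8, 6, 4, 2, 2) = 1833241410

Hook-length formula: f^λ = n! / Π hook(c), product over all cells c of the Young diagram. For λ = (8, 6, 4, 2, 2), n = 22 boxes. Hook lengths by row (left-to-right, top-to-bottom): [12, 11, 8, 7, 5, 4, 2, 1]; [9, 8, 5, 4, 2, 1]; [6, 5, 2, 1]; [3, 2]; [2, 1]. Product of hooks = 613122048000. So f^λ = 22! / 613122048000 = 1124000727777607680000 / 613122048000 = 1833241410.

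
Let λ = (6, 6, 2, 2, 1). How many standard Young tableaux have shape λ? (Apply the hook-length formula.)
# SYT of shape (6, 6, 2, 2, 1) = 1021020

Hook-length formula: f^λ = n! / Π hook(c), product over all cells c of the Young diagram. For λ = (6, 6, 2, 2, 1), n = 17 boxes. Hook lengths by row (left-to-right, top-to-bottom): [10, 8, 5, 4, 3, 2]; [9, 7, 4, 3, 2, 1]; [4, 2]; [3, 1]; [1]. Product of hooks = 348364800. So f^λ = 17! / 348364800 = 355687428096000 / 348364800 = 1021020.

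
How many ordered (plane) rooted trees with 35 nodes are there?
C_34 = 812944042149730764

These ordered rooted trees are counted by the Catalan number C_n = (1/(n + 1)) · C(2n, n). For n = 34: C_34 = (1/35) · C(68, 34) = 28453041475240576740/35 = 812944042149730764.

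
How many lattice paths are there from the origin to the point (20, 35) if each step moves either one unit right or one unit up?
Number of paths = 505037289962205

A monotone lattice path from (0, 0) to (20, 35) consists of 20 east steps and 35 north steps in some order, so it is determined by which 20 of the 55 steps are east. The count is C(55, 20) = 505037289962205.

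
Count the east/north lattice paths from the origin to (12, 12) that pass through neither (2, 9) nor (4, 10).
Number of paths = 2650806

Inclusion–exclusion. Total paths: C(24, 12) = 2704156. Through P₁: C(11, 2)·C(13, 10) = 15730. Through P₂: C(14, 4)·C(10, 8) = 45045. Since P₁ is strictly southwest of P₂, a monotone path through both must visit P₁ then P₂; paths through both = C(11, 2)·C(3, 2)·C(10, 8) = 7425. Avoid both = 2704156 − 15730 − 45045 + 7425 = 2650806.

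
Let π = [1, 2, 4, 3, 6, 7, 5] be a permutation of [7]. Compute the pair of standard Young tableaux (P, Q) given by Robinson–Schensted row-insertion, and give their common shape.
P = [1, 2, 3, 5, 7] / [4, 6];  Q = [1, 2, 3, 5, 6] / [4, 7];  common shape = (5, 2)

Row-insert the values π_1, π_2, … into P one at a time, bumping the leftmost entry strictly greater than the inserted value down to the next row. The recording tableau Q records, in position (i, j), the step at which that cell was added to P.
  Insert 1 (step 1): P = [1];  Q = [1]
  Insert 2 (step 2): P = [1, 2];  Q = [1, 2]
  Insert 4 (step 3): P = [1, 2, 4];  Q = [1, 2, 3]
  Insert 3 (step 4): P = [1, 2, 3] / [4];  Q = [1, 2, 3] / [4]
  Insert 6 (step 5): P = [1, 2, 3, 6] / [4];  Q = [1, 2, 3, 5] / [4]
  Insert 7 (step 6): P = [1, 2, 3, 6, 7] / [4];  Q = [1, 2, 3, 5, 6] / [4]
  Insert 5 (step 7): P = [1, 2, 3, 5, 7] / [4, 6];  Q = [1, 2, 3, 5, 6] / [4, 7]
Final shape: (5, 2).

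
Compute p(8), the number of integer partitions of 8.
p(8) = 22

List all partitions of 8: 8, 7+1, 6+2, 6+1+1, 5+3, 5+2+1, 5+1+1+1, 4+4, 4+3+1, 4+2+2, 4+2+1+1, 4+1+1+1+1, 3+3+2, 3+3+1+1, 3+2+2+1, 3+2+1+1+1, 3+1+1+1+1+1, 2+2+2+2, 2+2+2+1+1, 2+2+1+1+1+1, 2+1+1+1+1+1+1, 1+1+1+1+1+1+1+1. Counting them gives p(8) = 22.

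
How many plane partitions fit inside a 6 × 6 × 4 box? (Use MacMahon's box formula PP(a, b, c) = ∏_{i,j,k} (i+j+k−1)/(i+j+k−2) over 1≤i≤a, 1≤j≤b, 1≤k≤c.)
PP(6, 6, 4) = 1447482465

Evaluate the triple product over i = 1..6, j = 1..6, k = 1..4. The factors are (2/1) · (3/2) · (4/3) · (5/4) · (3/2) · (4/3) · (5/4) · (6/5) · … (144 factors total). The numerators and denominators telescope so the product is an integer; carrying out the multiplication exactly gives PP(6, 6, 4) = 1447482465.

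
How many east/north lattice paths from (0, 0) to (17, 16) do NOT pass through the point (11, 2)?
Number of paths = 1163779830

Total paths from (0, 0) to (17, 16): C(33, 17) = 1166803110. Paths through (11, 2): (paths (0, 0) → (11, 2)) × (paths (11, 2) → (17, 16)) = C(13, 11) · C(20, 6) = 78 · 38760 = 3023280. Avoidance count = 1166803110 − 3023280 = 1163779830.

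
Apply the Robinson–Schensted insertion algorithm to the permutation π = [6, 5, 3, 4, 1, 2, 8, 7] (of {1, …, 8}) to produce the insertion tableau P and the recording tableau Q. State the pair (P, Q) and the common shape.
P = [1, 2, 7] / [3, 4, 8] / [5] / [6];  Q = [1, 4, 7] / [2, 6, 8] / [3] / [5];  common shape = (3, 3, 1, 1)

Row-insert the values π_1, π_2, … into P one at a time, bumping the leftmost entry strictly greater than the inserted value down to the next row. The recording tableau Q records, in position (i, j), the step at which that cell was added to P.
  Insert 6 (step 1): P = [6];  Q = [1]
  Insert 5 (step 2): P = [5] / [6];  Q = [1] / [2]
  Insert 3 (step 3): P = [3] / [5] / [6];  Q = [1] / [2] / [3]
  Insert 4 (step 4): P = [3, 4] / [5] / [6];  Q = [1, 4] / [2] / [3]
  Insert 1 (step 5): P = [1, 4] / [3] / [5] / [6];  Q = [1, 4] / [2] / [3] / [5]
  Insert 2 (step 6): P = [1, 2] / [3, 4] / [5] / [6];  Q = [1, 4] / [2, 6] / [3] / [5]
  Insert 8 (step 7): P = [1, 2, 8] / [3, 4] / [5] / [6];  Q = [1, 4, 7] / [2, 6] / [3] / [5]
  Insert 7 (step 8): P = [1, 2, 7] / [3, 4, 8] / [5] / [6];  Q = [1, 4, 7] / [2, 6, 8] / [3] / [5]
Final shape: (3, 3, 1, 1).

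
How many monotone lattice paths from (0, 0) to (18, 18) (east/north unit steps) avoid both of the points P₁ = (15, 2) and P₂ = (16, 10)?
Number of paths = 8836030521

Inclusion–exclusion. Total paths: C(36, 18) = 9075135300. Through P₁: C(17, 15)·C(19, 3) = 131784. Through P₂: C(26, 16)·C(10, 2) = 239028075. Since P₁ is strictly southwest of P₂, a monotone path through both must visit P₁ then P₂; paths through both = C(17, 15)·C(9, 1)·C(10, 2) = 55080. Avoid both = 9075135300 − 131784 − 239028075 + 55080 = 8836030521.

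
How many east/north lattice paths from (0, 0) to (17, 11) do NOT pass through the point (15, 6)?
Number of paths = 20334636

Total paths from (0, 0) to (17, 11): C(28, 17) = 21474180. Paths through (15, 6): (paths (0, 0) → (15, 6)) × (paths (15, 6) → (17, 11)) = C(21, 15) · C(7, 2) = 54264 · 21 = 1139544. Avoidance count = 21474180 − 1139544 = 20334636.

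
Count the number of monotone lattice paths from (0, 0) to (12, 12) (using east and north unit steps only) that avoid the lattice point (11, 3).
Number of paths = 2700516

Total paths from (0, 0) to (12, 12): C(24, 12) = 2704156. Paths through (11, 3): (paths (0, 0) → (11, 3)) × (paths (11, 3) → (12, 12)) = C(14, 11) · C(10, 1) = 364 · 10 = 3640. Avoidance count = 2704156 − 3640 = 2700516.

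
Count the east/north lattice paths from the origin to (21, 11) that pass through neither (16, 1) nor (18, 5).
Number of paths = 126168333

Inclusion–exclusion. Total paths: C(32, 21) = 129024480. Through P₁: C(17, 16)·C(15, 5) = 51051. Through P₂: C(23, 18)·C(9, 3) = 2826516. Since P₁ is strictly southwest of P₂, a monotone path through both must visit P₁ then P₂; paths through both = C(17, 16)·C(6, 2)·C(9, 3) = 21420. Avoid both = 129024480 − 51051 − 2826516 + 21420 = 126168333.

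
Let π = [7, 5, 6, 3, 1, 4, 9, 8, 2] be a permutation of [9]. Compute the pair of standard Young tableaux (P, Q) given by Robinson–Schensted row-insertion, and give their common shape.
P = [1, 2, 8] / [3, 4, 9] / [5, 6] / [7];  Q = [1, 3, 7] / [2, 6, 8] / [4, 9] / [5];  common shape = (3, 3, 2, 1)

Row-insert the values π_1, π_2, … into P one at a time, bumping the leftmost entry strictly greater than the inserted value down to the next row. The recording tableau Q records, in position (i, j), the step at which that cell was added to P.
  Insert 7 (step 1): P = [7];  Q = [1]
  Insert 5 (step 2): P = [5] / [7];  Q = [1] / [2]
  Insert 6 (step 3): P = [5, 6] / [7];  Q = [1, 3] / [2]
  Insert 3 (step 4): P = [3, 6] / [5] / [7];  Q = [1, 3] / [2] / [4]
  Insert 1 (step 5): P = [1, 6] / [3] / [5] / [7];  Q = [1, 3] / [2] / [4] / [5]
  Insert 4 (step 6): P = [1, 4] / [3, 6] / [5] / [7];  Q = [1, 3] / [2, 6] / [4] / [5]
  Insert 9 (step 7): P = [1, 4, 9] / [3, 6] / [5] / [7];  Q = [1, 3, 7] / [2, 6] / [4] / [5]
  Insert 8 (step 8): P = [1, 4, 8] / [3, 6, 9] / [5] / [7];  Q = [1, 3, 7] / [2, 6, 8] / [4] / [5]
  Insert 2 (step 9): P = [1, 2, 8] / [3, 4, 9] / [5, 6] / [7];  Q = [1, 3, 7] / [2, 6, 8] / [4, 9] / [5]
Final shape: (3, 3, 2, 1).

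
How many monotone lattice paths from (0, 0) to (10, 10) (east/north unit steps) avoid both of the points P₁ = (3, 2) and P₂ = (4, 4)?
Number of paths = 83446

Inclusion–exclusion. Total paths: C(20, 10) = 184756. Through P₁: C(5, 3)·C(15, 7) = 64350. Through P₂: C(8, 4)·C(12, 6) = 64680. Since P₁ is strictly southwest of P₂, a monotone path through both must visit P₁ then P₂; paths through both = C(5, 3)·C(3, 1)·C(12, 6) = 27720. Avoid both = 184756 − 64350 − 64680 + 27720 = 83446.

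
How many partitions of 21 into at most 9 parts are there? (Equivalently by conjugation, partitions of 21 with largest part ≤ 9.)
p(21, parts ≤ 9) = 598

Use the recurrence p(n, m) = p(n, m−1) + p(n−m, m): either the largest part is < m (count p(n, m−1)) or the largest part is exactly m (remove one copy of m, count p(n−m, m)). With p(0, ·) = 1 this gives p(21, parts ≤ 9) = 598. (By conjugating Young diagrams, this also counts partitions of 21 into at most 9 parts.)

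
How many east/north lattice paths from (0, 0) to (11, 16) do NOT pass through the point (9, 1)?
Number of paths = 13036535

Total paths from (0, 0) to (11, 16): C(27, 11) = 13037895. Paths through (9, 1): (paths (0, 0) → (9, 1)) × (paths (9, 1) → (11, 16)) = C(10, 9) · C(17, 2) = 10 · 136 = 1360. Avoidance count = 13037895 − 1360 = 13036535.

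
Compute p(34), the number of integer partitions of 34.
p(34) = 12310

Compute p(n) via the recurrence p(n, m) = p(n, m−1) + p(n−m, m), where p(n, m) counts partitions of n with all parts ≤ m and p(n) = p(n, n). The base cases are p(0, m) = 1 and p(n, 0) = 0 for n > 0. Filling the table yields p(34) = 12310. (Euler's pentagonal recurrence is an alternative.)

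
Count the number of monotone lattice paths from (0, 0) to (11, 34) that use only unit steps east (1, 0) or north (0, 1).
Number of paths = 10150595910

A monotone lattice path from (0, 0) to (11, 34) consists of 11 east steps and 34 north steps in some order, so it is determined by which 11 of the 45 steps are east. The count is C(45, 11) = 10150595910.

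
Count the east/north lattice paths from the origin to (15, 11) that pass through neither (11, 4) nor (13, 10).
Number of paths = 3958172

Inclusion–exclusion. Total paths: C(26, 15) = 7726160. Through P₁: C(15, 11)·C(11, 4) = 450450. Through P₂: C(23, 13)·C(3, 2) = 3432198. Since P₁ is strictly southwest of P₂, a monotone path through both must visit P₁ then P₂; paths through both = C(15, 11)·C(8, 2)·C(3, 2) = 114660. Avoid both = 7726160 − 450450 − 3432198 + 114660 = 3958172.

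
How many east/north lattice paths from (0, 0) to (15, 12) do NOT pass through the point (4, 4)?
Number of paths = 12093120

Total paths from (0, 0) to (15, 12): C(27, 15) = 17383860. Paths through (4, 4): (paths (0, 0) → (4, 4)) × (paths (4, 4) → (15, 12)) = C(8, 4) · C(19, 11) = 70 · 75582 = 5290740. Avoidance count = 17383860 − 5290740 = 12093120.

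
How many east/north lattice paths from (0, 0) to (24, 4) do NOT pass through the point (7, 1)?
Number of paths = 11355

Total paths from (0, 0) to (24, 4): C(28, 24) = 20475. Paths through (7, 1): (paths (0, 0) → (7, 1)) × (paths (7, 1) → (24, 4)) = C(8, 7) · C(20, 17) = 8 · 1140 = 9120. Avoidance count = 20475 − 9120 = 11355.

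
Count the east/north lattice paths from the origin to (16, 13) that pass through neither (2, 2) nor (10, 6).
Number of paths = 32474307

Inclusion–exclusion. Total paths: C(29, 16) = 67863915. Through P₁: C(4, 2)·C(25, 14) = 26744400. Through P₂: C(16, 10)·C(13, 6) = 13741728. Since P₁ is strictly southwest of P₂, a monotone path through both must visit P₁ then P₂; paths through both = C(4, 2)·C(12, 8)·C(13, 6) = 5096520. Avoid both = 67863915 − 26744400 − 13741728 + 5096520 = 32474307.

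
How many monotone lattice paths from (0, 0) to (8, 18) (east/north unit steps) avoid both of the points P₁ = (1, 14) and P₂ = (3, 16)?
Number of paths = 1538866

Inclusion–exclusion. Total paths: C(26, 8) = 1562275. Through P₁: C(15, 1)·C(11, 7) = 4950. Through P₂: C(19, 3)·C(7, 5) = 20349. Since P₁ is strictly southwest of P₂, a monotone path through both must visit P₁ then P₂; paths through both = C(15, 1)·C(4, 2)·C(7, 5) = 1890. Avoid both = 1562275 − 4950 − 20349 + 1890 = 1538866.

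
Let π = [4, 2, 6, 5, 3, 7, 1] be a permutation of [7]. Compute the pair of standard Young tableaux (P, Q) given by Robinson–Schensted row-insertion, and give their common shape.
P = [1, 3, 7] / [2, 5] / [4] / [6];  Q = [1, 3, 6] / [2, 4] / [5] / [7];  common shape = (3, 2, 1, 1)

Row-insert the values π_1, π_2, … into P one at a time, bumping the leftmost entry strictly greater than the inserted value down to the next row. The recording tableau Q records, in position (i, j), the step at which that cell was added to P.
  Insert 4 (step 1): P = [4];  Q = [1]
  Insert 2 (step 2): P = [2] / [4];  Q = [1] / [2]
  Insert 6 (step 3): P = [2, 6] / [4];  Q = [1, 3] / [2]
  Insert 5 (step 4): P = [2, 5] / [4, 6];  Q = [1, 3] / [2, 4]
  Insert 3 (step 5): P = [2, 3] / [4, 5] / [6];  Q = [1, 3] / [2, 4] / [5]
  Insert 7 (step 6): P = [2, 3, 7] / [4, 5] / [6];  Q = [1, 3, 6] / [2, 4] / [5]
  Insert 1 (step 7): P = [1, 3, 7] / [2, 5] / [4] / [6];  Q = [1, 3, 6] / [2, 4] / [5] / [7]
Final shape: (3, 2, 1, 1).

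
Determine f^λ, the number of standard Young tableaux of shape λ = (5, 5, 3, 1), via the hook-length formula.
# SYT of shape (5, 5, 3, 1) = 27027

Hook-length formula: f^λ = n! / Π hook(c), product over all cells c of the Young diagram. For λ = (5, 5, 3, 1), n = 14 boxes. Hook lengths by row (left-to-right, top-to-bottom): [8, 6, 5, 3, 2]; [7, 5, 4, 2, 1]; [4, 2, 1]; [1]. Product of hooks = 3225600. So f^λ = 14! / 3225600 = 87178291200 / 3225600 = 27027.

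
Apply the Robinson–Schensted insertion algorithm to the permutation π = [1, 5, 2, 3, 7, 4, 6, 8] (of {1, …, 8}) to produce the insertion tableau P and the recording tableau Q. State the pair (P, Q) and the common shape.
P = [1, 2, 3, 4, 6, 8] / [5, 7];  Q = [1, 2, 4, 5, 7, 8] / [3, 6];  common shape = (6, 2)

Row-insert the values π_1, π_2, … into P one at a time, bumping the leftmost entry strictly greater than the inserted value down to the next row. The recording tableau Q records, in position (i, j), the step at which that cell was added to P.
  Insert 1 (step 1): P = [1];  Q = [1]
  Insert 5 (step 2): P = [1, 5];  Q = [1, 2]
  Insert 2 (step 3): P = [1, 2] / [5];  Q = [1, 2] / [3]
  Insert 3 (step 4): P = [1, 2, 3] / [5];  Q = [1, 2, 4] / [3]
  Insert 7 (step 5): P = [1, 2, 3, 7] / [5];  Q = [1, 2, 4, 5] / [3]
  Insert 4 (step 6): P = [1, 2, 3, 4] / [5, 7];  Q = [1, 2, 4, 5] / [3, 6]
  Insert 6 (step 7): P = [1, 2, 3, 4, 6] / [5, 7];  Q = [1, 2, 4, 5, 7] / [3, 6]
  Insert 8 (step 8): P = [1, 2, 3, 4, 6, 8] / [5, 7];  Q = [1, 2, 4, 5, 7, 8] / [3, 6]
Final shape: (6, 2).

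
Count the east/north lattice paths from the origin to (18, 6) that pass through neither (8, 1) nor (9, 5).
Number of paths = 87999

Inclusion–exclusion. Total paths: C(24, 18) = 134596. Through P₁: C(9, 8)·C(15, 10) = 27027. Through P₂: C(14, 9)·C(10, 9) = 20020. Since P₁ is strictly southwest of P₂, a monotone path through both must visit P₁ then P₂; paths through both = C(9, 8)·C(5, 1)·C(10, 9) = 450. Avoid both = 134596 − 27027 − 20020 + 450 = 87999.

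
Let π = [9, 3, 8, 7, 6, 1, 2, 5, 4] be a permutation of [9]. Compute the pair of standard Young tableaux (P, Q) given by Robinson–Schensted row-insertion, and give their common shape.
P = [1, 2, 4] / [3, 5] / [6] / [7] / [8] / [9];  Q = [1, 3, 8] / [2, 7] / [4] / [5] / [6] / [9];  common shape = (3, 2, 1, 1, 1, 1)

Row-insert the values π_1, π_2, … into P one at a time, bumping the leftmost entry strictly greater than the inserted value down to the next row. The recording tableau Q records, in position (i, j), the step at which that cell was added to P.
  Insert 9 (step 1): P = [9];  Q = [1]
  Insert 3 (step 2): P = [3] / [9];  Q = [1] / [2]
  Insert 8 (step 3): P = [3, 8] / [9];  Q = [1, 3] / [2]
  Insert 7 (step 4): P = [3, 7] / [8] / [9];  Q = [1, 3] / [2] / [4]
  Insert 6 (step 5): P = [3, 6] / [7] / [8] / [9];  Q = [1, 3] / [2] / [4] / [5]
  Insert 1 (step 6): P = [1, 6] / [3] / [7] / [8] / [9];  Q = [1, 3] / [2] / [4] / [5] / [6]
  Insert 2 (step 7): P = [1, 2] / [3, 6] / [7] / [8] / [9];  Q = [1, 3] / [2, 7] / [4] / [5] / [6]
  Insert 5 (step 8): P = [1, 2, 5] / [3, 6] / [7] / [8] / [9];  Q = [1, 3, 8] / [2, 7] / [4] / [5] / [6]
  Insert 4 (step 9): P = [1, 2, 4] / [3, 5] / [6] / [7] / [8] / [9];  Q = [1, 3, 8] / [2, 7] / [4] / [5] / [6] / [9]
Final shape: (3, 2, 1, 1, 1, 1).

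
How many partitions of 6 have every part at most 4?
p(6, parts ≤ 4) = 9

Partitions of 6 with all parts ≤ 4: 4+2, 4+1+1, 3+3, 3+2+1, 3+1+1+1, 2+2+2, 2+2+1+1, 2+1+1+1+1, 1+1+1+1+1+1. Count = 9.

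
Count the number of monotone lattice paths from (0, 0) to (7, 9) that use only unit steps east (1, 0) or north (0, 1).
Number of paths = 11440

A monotone lattice path from (0, 0) to (7, 9) consists of 7 east steps and 9 north steps in some order, so it is determined by which 7 of the 16 steps are east. The count is C(16, 7) = 11440.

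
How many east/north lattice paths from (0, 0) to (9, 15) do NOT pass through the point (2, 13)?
Number of paths = 1303724

Total paths from (0, 0) to (9, 15): C(24, 9) = 1307504. Paths through (2, 13): (paths (0, 0) → (2, 13)) × (paths (2, 13) → (9, 15)) = C(15, 2) · C(9, 7) = 105 · 36 = 3780. Avoidance count = 1307504 − 3780 = 1303724.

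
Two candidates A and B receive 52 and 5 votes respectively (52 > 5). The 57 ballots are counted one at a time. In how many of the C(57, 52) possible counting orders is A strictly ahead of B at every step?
Strict-lead orderings = 3452526

Total orderings of the 57 votes with 52 for A: C(57, 52) = 4187106. By the Bertrand ballot formula (Cycle Lemma / reflection principle), the number of orderings in which A is strictly ahead of B throughout is (p − q)/(p + q) · C(p + q, p) = (52 − 5)/(52 + 5) · 4187106 = 3452526.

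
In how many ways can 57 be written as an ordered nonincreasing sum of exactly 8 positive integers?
p(57, 8 parts) = 27493

Partitions of n into exactly k parts are in bijection with partitions of n − k into at most k parts (subtract 1 from each part). So p(57, exactly 8) = p(49, parts ≤ 8). Computing via the recurrence p(m, j) = p(m, j−1) + p(m−j, j) gives 27493.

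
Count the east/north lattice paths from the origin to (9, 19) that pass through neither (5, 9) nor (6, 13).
Number of paths = 3464650

Inclusion–exclusion. Total paths: C(28, 9) = 6906900. Through P₁: C(14, 5)·C(14, 4) = 2004002. Through P₂: C(19, 6)·C(9, 3) = 2279088. Since P₁ is strictly southwest of P₂, a monotone path through both must visit P₁ then P₂; paths through both = C(14, 5)·C(5, 1)·C(9, 3) = 840840. Avoid both = 6906900 − 2004002 − 2279088 + 840840 = 3464650.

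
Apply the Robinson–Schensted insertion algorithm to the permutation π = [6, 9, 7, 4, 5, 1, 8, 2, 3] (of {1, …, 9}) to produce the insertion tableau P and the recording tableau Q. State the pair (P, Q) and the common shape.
P = [1, 2, 3] / [4, 5, 8] / [6, 7] / [9];  Q = [1, 2, 7] / [3, 5, 9] / [4, 8] / [6];  common shape = (3, 3, 2, 1)

Row-insert the values π_1, π_2, … into P one at a time, bumping the leftmost entry strictly greater than the inserted value down to the next row. The recording tableau Q records, in position (i, j), the step at which that cell was added to P.
  Insert 6 (step 1): P = [6];  Q = [1]
  Insert 9 (step 2): P = [6, 9];  Q = [1, 2]
  Insert 7 (step 3): P = [6, 7] / [9];  Q = [1, 2] / [3]
  Insert 4 (step 4): P = [4, 7] / [6] / [9];  Q = [1, 2] / [3] / [4]
  Insert 5 (step 5): P = [4, 5] / [6, 7] / [9];  Q = [1, 2] / [3, 5] / [4]
  Insert 1 (step 6): P = [1, 5] / [4, 7] / [6] / [9];  Q = [1, 2] / [3, 5] / [4] / [6]
  Insert 8 (step 7): P = [1, 5, 8] / [4, 7] / [6] / [9];  Q = [1, 2, 7] / [3, 5] / [4] / [6]
  Insert 2 (step 8): P = [1, 2, 8] / [4, 5] / [6, 7] / [9];  Q = [1, 2, 7] / [3, 5] / [4, 8] / [6]
  Insert 3 (step 9): P = [1, 2, 3] / [4, 5, 8] / [6, 7] / [9];  Q = [1, 2, 7] / [3, 5, 9] / [4, 8] / [6]
Final shape: (3, 3, 2, 1).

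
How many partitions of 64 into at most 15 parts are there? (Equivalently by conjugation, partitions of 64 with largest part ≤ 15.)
p(64, parts ≤ 15) = 918851

Use the recurrence p(n, m) = p(n, m−1) + p(n−m, m): either the largest part is < m (count p(n, m−1)) or the largest part is exactly m (remove one copy of m, count p(n−m, m)). With p(0, ·) = 1 this gives p(64, parts ≤ 15) = 918851. (By conjugating Young diagrams, this also counts partitions of 64 into at most 15 parts.)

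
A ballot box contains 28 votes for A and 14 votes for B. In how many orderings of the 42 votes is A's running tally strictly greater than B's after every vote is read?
Strict-lead orderings = 17620076360

Total orderings of the 42 votes with 28 for A: C(42, 28) = 52860229080. By the Bertrand ballot formula (Cycle Lemma / reflection principle), the number of orderings in which A is strictly ahead of B throughout is (p − q)/(p + q) · C(p + q, p) = (28 − 14)/(28 + 14) · 52860229080 = 17620076360.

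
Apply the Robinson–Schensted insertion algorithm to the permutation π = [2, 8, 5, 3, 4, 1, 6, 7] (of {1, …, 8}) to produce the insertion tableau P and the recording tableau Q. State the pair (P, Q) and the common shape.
P = [1, 3, 4, 6, 7] / [2] / [5] / [8];  Q = [1, 2, 5, 7, 8] / [3] / [4] / [6];  common shape = (5, 1, 1, 1)

Row-insert the values π_1, π_2, … into P one at a time, bumping the leftmost entry strictly greater than the inserted value down to the next row. The recording tableau Q records, in position (i, j), the step at which that cell was added to P.
  Insert 2 (step 1): P = [2];  Q = [1]
  Insert 8 (step 2): P = [2, 8];  Q = [1, 2]
  Insert 5 (step 3): P = [2, 5] / [8];  Q = [1, 2] / [3]
  Insert 3 (step 4): P = [2, 3] / [5] / [8];  Q = [1, 2] / [3] / [4]
  Insert 4 (step 5): P = [2, 3, 4] / [5] / [8];  Q = [1, 2, 5] / [3] / [4]
  Insert 1 (step 6): P = [1, 3, 4] / [2] / [5] / [8];  Q = [1, 2, 5] / [3] / [4] / [6]
  Insert 6 (step 7): P = [1, 3, 4, 6] / [2] / [5] / [8];  Q = [1, 2, 5, 7] / [3] / [4] / [6]
  Insert 7 (step 8): P = [1, 3, 4, 6, 7] / [2] / [5] / [8];  Q = [1, 2, 5, 7, 8] / [3] / [4] / [6]
Final shape: (5, 1, 1, 1).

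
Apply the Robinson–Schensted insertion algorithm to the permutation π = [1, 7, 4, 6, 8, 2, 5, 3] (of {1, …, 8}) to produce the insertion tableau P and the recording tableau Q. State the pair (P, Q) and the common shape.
P = [1, 2, 3, 8] / [4, 5] / [6] / [7];  Q = [1, 2, 4, 5] / [3, 7] / [6] / [8];  common shape = (4, 2, 1, 1)

Row-insert the values π_1, π_2, … into P one at a time, bumping the leftmost entry strictly greater than the inserted value down to the next row. The recording tableau Q records, in position (i, j), the step at which that cell was added to P.
  Insert 1 (step 1): P = [1];  Q = [1]
  Insert 7 (step 2): P = [1, 7];  Q = [1, 2]
  Insert 4 (step 3): P = [1, 4] / [7];  Q = [1, 2] / [3]
  Insert 6 (step 4): P = [1, 4, 6] / [7];  Q = [1, 2, 4] / [3]
  Insert 8 (step 5): P = [1, 4, 6, 8] / [7];  Q = [1, 2, 4, 5] / [3]
  Insert 2 (step 6): P = [1, 2, 6, 8] / [4] / [7];  Q = [1, 2, 4, 5] / [3] / [6]
  Insert 5 (step 7): P = [1, 2, 5, 8] / [4, 6] / [7];  Q = [1, 2, 4, 5] / [3, 7] / [6]
  Insert 3 (step 8): P = [1, 2, 3, 8] / [4, 5] / [6] / [7];  Q = [1, 2, 4, 5] / [3, 7] / [6] / [8]
Final shape: (4, 2, 1, 1).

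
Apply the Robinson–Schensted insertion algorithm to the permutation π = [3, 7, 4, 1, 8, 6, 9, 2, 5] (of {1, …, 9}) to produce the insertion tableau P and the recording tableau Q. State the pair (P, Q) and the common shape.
P = [1, 2, 5, 9] / [3, 4, 6] / [7, 8];  Q = [1, 2, 5, 7] / [3, 6, 9] / [4, 8];  common shape = (4, 3, 2)

Row-insert the values π_1, π_2, … into P one at a time, bumping the leftmost entry strictly greater than the inserted value down to the next row. The recording tableau Q records, in position (i, j), the step at which that cell was added to P.
  Insert 3 (step 1): P = [3];  Q = [1]
  Insert 7 (step 2): P = [3, 7];  Q = [1, 2]
  Insert 4 (step 3): P = [3, 4] / [7];  Q = [1, 2] / [3]
  Insert 1 (step 4): P = [1, 4] / [3] / [7];  Q = [1, 2] / [3] / [4]
  Insert 8 (step 5): P = [1, 4, 8] / [3] / [7];  Q = [1, 2, 5] / [3] / [4]
  Insert 6 (step 6): P = [1, 4, 6] / [3, 8] / [7];  Q = [1, 2, 5] / [3, 6] / [4]
  Insert 9 (step 7): P = [1, 4, 6, 9] / [3, 8] / [7];  Q = [1, 2, 5, 7] / [3, 6] / [4]
  Insert 2 (step 8): P = [1, 2, 6, 9] / [3, 4] / [7, 8];  Q = [1, 2, 5, 7] / [3, 6] / [4, 8]
  Insert 5 (step 9): P = [1, 2, 5, 9] / [3, 4, 6] / [7, 8];  Q = [1, 2, 5, 7] / [3, 6, 9] / [4, 8]
Final shape: (4, 3, 2).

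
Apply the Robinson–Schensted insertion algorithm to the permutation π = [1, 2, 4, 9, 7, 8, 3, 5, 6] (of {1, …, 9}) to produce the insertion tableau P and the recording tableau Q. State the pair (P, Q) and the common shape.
P = [1, 2, 3, 5, 6] / [4, 7, 8] / [9];  Q = [1, 2, 3, 4, 6] / [5, 8, 9] / [7];  common shape = (5, 3, 1)

Row-insert the values π_1, π_2, … into P one at a time, bumping the leftmost entry strictly greater than the inserted value down to the next row. The recording tableau Q records, in position (i, j), the step at which that cell was added to P.
  Insert 1 (step 1): P = [1];  Q = [1]
  Insert 2 (step 2): P = [1, 2];  Q = [1, 2]
  Insert 4 (step 3): P = [1, 2, 4];  Q = [1, 2, 3]
  Insert 9 (step 4): P = [1, 2, 4, 9];  Q = [1, 2, 3, 4]
  Insert 7 (step 5): P = [1, 2, 4, 7] / [9];  Q = [1, 2, 3, 4] / [5]
  Insert 8 (step 6): P = [1, 2, 4, 7, 8] / [9];  Q = [1, 2, 3, 4, 6] / [5]
  Insert 3 (step 7): P = [1, 2, 3, 7, 8] / [4] / [9];  Q = [1, 2, 3, 4, 6] / [5] / [7]
  Insert 5 (step 8): P = [1, 2, 3, 5, 8] / [4, 7] / [9];  Q = [1, 2, 3, 4, 6] / [5, 8] / [7]
  Insert 6 (step 9): P = [1, 2, 3, 5, 6] / [4, 7, 8] / [9];  Q = [1, 2, 3, 4, 6] / [5, 8, 9] / [7]
Final shape: (5, 3, 1).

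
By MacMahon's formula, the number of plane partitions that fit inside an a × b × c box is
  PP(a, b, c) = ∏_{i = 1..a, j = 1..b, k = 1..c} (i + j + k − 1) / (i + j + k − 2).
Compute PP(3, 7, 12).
PP(3, 7, 12) = 1577078895600

Evaluate the triple product over i = 1..3, j = 1..7, k = 1..12. The factors are (2/1) · (3/2) · (4/3) · (5/4) · (6/5) · (7/6) · (8/7) · (9/8) · … (252 factors total). The numerators and denominators telescope so the product is an integer; carrying out the multiplication exactly gives PP(3, 7, 12) = 1577078895600.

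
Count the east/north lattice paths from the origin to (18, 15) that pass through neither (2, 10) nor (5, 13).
Number of paths = 1035054246

Inclusion–exclusion. Total paths: C(33, 18) = 1037158320. Through P₁: C(12, 2)·C(21, 16) = 1343034. Through P₂: C(18, 5)·C(15, 13) = 899640. Since P₁ is strictly southwest of P₂, a monotone path through both must visit P₁ then P₂; paths through both = C(12, 2)·C(6, 3)·C(15, 13) = 138600. Avoid both = 1037158320 − 1343034 − 899640 + 138600 = 1035054246.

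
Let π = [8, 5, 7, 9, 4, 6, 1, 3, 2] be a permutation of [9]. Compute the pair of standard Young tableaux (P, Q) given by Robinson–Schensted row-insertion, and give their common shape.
P = [1, 2, 9] / [3, 6] / [4, 7] / [5] / [8];  Q = [1, 3, 4] / [2, 6] / [5, 8] / [7] / [9];  common shape = (3, 2, 2, 1, 1)

Row-insert the values π_1, π_2, … into P one at a time, bumping the leftmost entry strictly greater than the inserted value down to the next row. The recording tableau Q records, in position (i, j), the step at which that cell was added to P.
  Insert 8 (step 1): P = [8];  Q = [1]
  Insert 5 (step 2): P = [5] / [8];  Q = [1] / [2]
  Insert 7 (step 3): P = [5, 7] / [8];  Q = [1, 3] / [2]
  Insert 9 (step 4): P = [5, 7, 9] / [8];  Q = [1, 3, 4] / [2]
  Insert 4 (step 5): P = [4, 7, 9] / [5] / [8];  Q = [1, 3, 4] / [2] / [5]
  Insert 6 (step 6): P = [4, 6, 9] / [5, 7] / [8];  Q = [1, 3, 4] / [2, 6] / [5]
  Insert 1 (step 7): P = [1, 6, 9] / [4, 7] / [5] / [8];  Q = [1, 3, 4] / [2, 6] / [5] / [7]
  Insert 3 (step 8): P = [1, 3, 9] / [4, 6] / [5, 7] / [8];  Q = [1, 3, 4] / [2, 6] / [5, 8] / [7]
  Insert 2 (step 9): P = [1, 2, 9] / [3, 6] / [4, 7] / [5] / [8];  Q = [1, 3, 4] / [2, 6] / [5, 8] / [7] / [9]
Final shape: (3, 2, 2, 1, 1).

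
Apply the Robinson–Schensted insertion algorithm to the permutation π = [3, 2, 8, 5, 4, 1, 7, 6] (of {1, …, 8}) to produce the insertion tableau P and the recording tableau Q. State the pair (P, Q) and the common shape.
P = [1, 4, 6] / [2, 5, 7] / [3] / [8];  Q = [1, 3, 7] / [2, 4, 8] / [5] / [6];  common shape = (3, 3, 1, 1)

Row-insert the values π_1, π_2, … into P one at a time, bumping the leftmost entry strictly greater than the inserted value down to the next row. The recording tableau Q records, in position (i, j), the step at which that cell was added to P.
  Insert 3 (step 1): P = [3];  Q = [1]
  Insert 2 (step 2): P = [2] / [3];  Q = [1] / [2]
  Insert 8 (step 3): P = [2, 8] / [3];  Q = [1, 3] / [2]
  Insert 5 (step 4): P = [2, 5] / [3, 8];  Q = [1, 3] / [2, 4]
  Insert 4 (step 5): P = [2, 4] / [3, 5] / [8];  Q = [1, 3] / [2, 4] / [5]
  Insert 1 (step 6): P = [1, 4] / [2, 5] / [3] / [8];  Q = [1, 3] / [2, 4] / [5] / [6]
  Insert 7 (step 7): P = [1, 4, 7] / [2, 5] / [3] / [8];  Q = [1, 3, 7] / [2, 4] / [5] / [6]
  Insert 6 (step 8): P = [1, 4, 6] / [2, 5, 7] / [3] / [8];  Q = [1, 3, 7] / [2, 4, 8] / [5] / [6]
Final shape: (3, 3, 1, 1).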